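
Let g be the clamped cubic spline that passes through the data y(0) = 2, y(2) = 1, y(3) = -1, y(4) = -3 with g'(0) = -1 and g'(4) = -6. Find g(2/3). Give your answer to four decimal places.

Let M_i = g''(x_i). Step sizes h_i = 2, 1, 1; slopes of the chords Δ_i = (y_(i+1) - y_i)/h_i = -1/2, -2, -2.
  2·M_0 + 6·M_1 + 1·M_2 = 6(Δ_1 - Δ_0) = -9
  1·M_1 + 4·M_2 + 1·M_3 = 6(Δ_2 - Δ_1) = 0
Clamped end conditions give two more equations: 2h_0·M_0 + h_0·M_1 = 6(Δ_0 - g'(0)) = 3 and h_2·M_2 + 2h_2·M_3 = 6(g'(4) - Δ_2) = -24.
Hence M_0 = 49/22, M_1 = -65/22, M_2 = 47/11, M_3 = -311/22.
On [0, 2], g(x) = 2 - 1·x + 49/44·x² - 19/44·x³.
With x = 2/3: g(2/3) = 505/297.

1.7003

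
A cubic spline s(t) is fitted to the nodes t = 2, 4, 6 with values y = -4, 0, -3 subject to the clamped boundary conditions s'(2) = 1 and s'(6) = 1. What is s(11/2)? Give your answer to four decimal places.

-2.8242

Put M_i = s'' at the i-th knot. Here h = (2, 2) and Δ = (2, -3/2), so the interior equations h_(i-1)·M_(i-1) + 2(h_(i-1)+h_i)·M_i + h_i·M_(i+1) = 6(Δ_i − Δ_(i-1)) read
  2·M_0 + 8·M_1 + 2·M_2 = 6(Δ_1 - Δ_0) = -21
Clamped end conditions give two more equations: 2h_0·M_0 + h_0·M_1 = 6(Δ_0 - s'(2)) = 6 and h_1·M_1 + 2h_1·M_2 = 6(s'(6) - Δ_1) = 15.
Solving the tridiagonal system: M_0 = 33/8, M_1 = -21/4, M_2 = 51/8.
On [4, 6], s(t) = 0 - 1/8·(t - 4) - 21/8·(t - 4)² + 31/32·(t - 4)³.
With (t - 4) = 3/2: s(11/2) = -723/256.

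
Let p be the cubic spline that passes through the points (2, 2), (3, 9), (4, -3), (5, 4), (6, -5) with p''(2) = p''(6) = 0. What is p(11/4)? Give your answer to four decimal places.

Let m_i = p''(x_i). Step sizes h_i = 1, 1, 1, 1; slopes of the chords Δ_i = (y_(i+1) - y_i)/h_i = 7, -12, 7, -9.
  1·m_0 + 4·m_1 + 1·m_2 = 6(Δ_1 - Δ_0) = -114
  1·m_1 + 4·m_2 + 1·m_3 = 6(Δ_2 - Δ_1) = 114
  1·m_2 + 4·m_3 + 1·m_4 = 6(Δ_3 - Δ_2) = -96
Natural end conditions: m_0 = m_4 = 0.
Solving: m_0 = 0, m_1 = -1131/28, m_2 = 333/7, m_3 = -1005/28, m_4 = 0.
On [2, 3], p(t) = 2 + 769/56·(t - 2) + 0·(t - 2)² - 377/56·(t - 2)³.
With (t - 2) = 3/4: p(11/4) = 4843/512.

9.4590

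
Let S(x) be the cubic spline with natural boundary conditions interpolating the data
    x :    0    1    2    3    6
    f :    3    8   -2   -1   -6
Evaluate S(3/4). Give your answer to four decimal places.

8.3218

With M_i denoting the second derivative at x_i, h_i = 1, 1, 1, 3, and Δ_i = (y_(i+1) − y_i)/h_i = 5, -10, 1, -5/3:
  1·M_0 + 4·M_1 + 1·M_2 = 6(Δ_1 - Δ_0) = -90
  1·M_1 + 4·M_2 + 1·M_3 = 6(Δ_2 - Δ_1) = 66
  1·M_2 + 8·M_3 + 3·M_4 = 6(Δ_3 - Δ_2) = -16
Natural end conditions: M_0 = M_4 = 0.
Solving the tridiagonal system: M_0 = 0, M_1 = -1667/58, M_2 = 724/29, M_3 = -297/58, M_4 = 0.
On [0, 1], S(x) = 3 + 3407/348·x + 0·x² - 1667/348·x³.
With x = 3/4: S(3/4) = 61781/7424.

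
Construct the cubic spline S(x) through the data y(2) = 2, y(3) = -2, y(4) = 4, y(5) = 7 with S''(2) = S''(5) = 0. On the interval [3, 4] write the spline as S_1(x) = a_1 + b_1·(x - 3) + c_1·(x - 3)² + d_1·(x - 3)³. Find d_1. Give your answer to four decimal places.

-4.3333

Write M_i for S''(x_i). With h_i = 1, 1, 1 and divided differences Δ_i = -4, 6, 3, the continuity of S' gives the tridiagonal system
  1·M_0 + 4·M_1 + 1·M_2 = 6(Δ_1 - Δ_0) = 60
  1·M_1 + 4·M_2 + 1·M_3 = 6(Δ_2 - Δ_1) = -18
Natural end conditions: M_0 = M_3 = 0.
Hence M_0 = 0, M_1 = 86/5, M_2 = -44/5, M_3 = 0.
On [3, 4], with S_1(x) = a_1 + b_1·(x - 3) + c_1·(x - 3)² + d_1·(x - 3)³: c_1 = M_1/2 = 43/5, d_1 = (M_2 - M_1)/(6h_1) = -13/3, b_1 = Δ_1 - h_1(2M_1 + M_2)/6 = 26/15.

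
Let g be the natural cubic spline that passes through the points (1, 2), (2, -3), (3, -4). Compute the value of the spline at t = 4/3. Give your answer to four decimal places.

0.0370

Write M_i for g''(x_i). With h_i = 1, 1 and divided differences Δ_i = -5, -1, the continuity of g' gives the tridiagonal system
  1·M_0 + 4·M_1 + 1·M_2 = 6(Δ_1 - Δ_0) = 24
Natural end conditions: M_0 = M_2 = 0.
Solving: M_0 = 0, M_1 = 6, M_2 = 0.
On [1, 2], g(t) = 2 - 6·(t - 1) + 0·(t - 1)² + 1·(t - 1)³.
With (t - 1) = 1/3: g(4/3) = 1/27.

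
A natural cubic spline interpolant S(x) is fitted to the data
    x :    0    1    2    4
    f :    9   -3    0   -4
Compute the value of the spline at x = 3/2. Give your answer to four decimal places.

Put M_i = S'' at the i-th knot. Here h = (1, 1, 2) and Δ = (-12, 3, -2), so the interior equations h_(i-1)·M_(i-1) + 2(h_(i-1)+h_i)·M_i + h_i·M_(i+1) = 6(Δ_i − Δ_(i-1)) read
  1·M_0 + 4·M_1 + 1·M_2 = 6(Δ_1 - Δ_0) = 90
  1·M_1 + 6·M_2 + 2·M_3 = 6(Δ_2 - Δ_1) = -30
Natural end conditions: M_0 = M_3 = 0.
Forward elimination and back-substitution give M_0 = 0, M_1 = 570/23, M_2 = -210/23, M_3 = 0.
On [1, 2], S(x) = -3 - 86/23·(x - 1) + 285/23·(x - 1)² - 130/23·(x - 1)³.
With (x - 1) = 1/2: S(3/2) = -57/23.

-2.4783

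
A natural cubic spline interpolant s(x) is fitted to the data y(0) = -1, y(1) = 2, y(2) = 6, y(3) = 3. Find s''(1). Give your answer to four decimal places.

4.4000

Put M_i = s'' at the i-th knot. Here h = (1, 1, 1) and Δ = (3, 4, -3), so the interior equations h_(i-1)·M_(i-1) + 2(h_(i-1)+h_i)·M_i + h_i·M_(i+1) = 6(Δ_i − Δ_(i-1)) read
  1·M_0 + 4·M_1 + 1·M_2 = 6(Δ_1 - Δ_0) = 6
  1·M_1 + 4·M_2 + 1·M_3 = 6(Δ_2 - Δ_1) = -42
Natural end conditions: M_0 = M_3 = 0.
Solving: M_0 = 0, M_1 = 22/5, M_2 = -58/5, M_3 = 0.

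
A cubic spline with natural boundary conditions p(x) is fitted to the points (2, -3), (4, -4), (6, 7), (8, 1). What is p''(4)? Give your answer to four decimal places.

Let m_i = p''(x_i). Step sizes h_i = 2, 2, 2; slopes of the chords Δ_i = (y_(i+1) - y_i)/h_i = -1/2, 11/2, -3.
  2·m_0 + 8·m_1 + 2·m_2 = 6(Δ_1 - Δ_0) = 36
  2·m_1 + 8·m_2 + 2·m_3 = 6(Δ_2 - Δ_1) = -51
Natural end conditions: m_0 = m_3 = 0.
Solving the tridiagonal system: m_0 = 0, m_1 = 13/2, m_2 = -8, m_3 = 0.

6.5000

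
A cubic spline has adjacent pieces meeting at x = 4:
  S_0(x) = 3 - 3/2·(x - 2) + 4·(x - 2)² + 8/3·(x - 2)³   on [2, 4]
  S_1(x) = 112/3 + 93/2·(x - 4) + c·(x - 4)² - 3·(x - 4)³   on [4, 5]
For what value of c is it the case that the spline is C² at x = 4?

S_0''(x) = 8 + 16·(x - 2), so S_0''(4) = 40. On the right, S_1''(4) = 2c, so c = 20.

20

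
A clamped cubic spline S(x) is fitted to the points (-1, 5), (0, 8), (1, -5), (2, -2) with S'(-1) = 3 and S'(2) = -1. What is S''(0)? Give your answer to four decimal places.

Put m_i = S'' at the i-th knot. Here h = (1, 1, 1) and Δ = (3, -13, 3), so the interior equations h_(i-1)·m_(i-1) + 2(h_(i-1)+h_i)·m_i + h_i·m_(i+1) = 6(Δ_i − Δ_(i-1)) read
  1·m_0 + 4·m_1 + 1·m_2 = 6(Δ_1 - Δ_0) = -96
  1·m_1 + 4·m_2 + 1·m_3 = 6(Δ_2 - Δ_1) = 96
Clamped end conditions give two more equations: 2h_0·m_0 + h_0·m_1 = 6(Δ_0 - S'(-1)) = 0 and h_2·m_2 + 2h_2·m_3 = 6(S'(2) - Δ_2) = -24.
Solving the tridiagonal system: m_0 = 296/15, m_1 = -592/15, m_2 = 632/15, m_3 = -496/15.

-39.4667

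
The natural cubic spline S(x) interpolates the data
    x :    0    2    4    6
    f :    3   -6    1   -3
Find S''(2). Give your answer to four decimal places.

With σ_i denoting the second derivative at x_i, h_i = 2, 2, 2, and Δ_i = (y_(i+1) − y_i)/h_i = -9/2, 7/2, -2:
  2·σ_0 + 8·σ_1 + 2·σ_2 = 6(Δ_1 - Δ_0) = 48
  2·σ_1 + 8·σ_2 + 2·σ_3 = 6(Δ_2 - Δ_1) = -33
Natural end conditions: σ_0 = σ_3 = 0.
Forward elimination and back-substitution give σ_0 = 0, σ_1 = 15/2, σ_2 = -6, σ_3 = 0.

7.5000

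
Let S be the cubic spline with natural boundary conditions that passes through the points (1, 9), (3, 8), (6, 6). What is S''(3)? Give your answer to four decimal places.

Let M_i = S''(x_i). Step sizes h_i = 2, 3; slopes of the chords Δ_i = (y_(i+1) - y_i)/h_i = -1/2, -2/3.
  2·M_0 + 10·M_1 + 3·M_2 = 6(Δ_1 - Δ_0) = -1
Natural end conditions: M_0 = M_2 = 0.
Solving: M_0 = 0, M_1 = -1/10, M_2 = 0.

-0.1000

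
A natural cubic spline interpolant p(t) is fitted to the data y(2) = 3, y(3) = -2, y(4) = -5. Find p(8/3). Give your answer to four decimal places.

-0.5185

With m_i denoting the second derivative at x_i, h_i = 1, 1, and Δ_i = (y_(i+1) − y_i)/h_i = -5, -3:
  1·m_0 + 4·m_1 + 1·m_2 = 6(Δ_1 - Δ_0) = 12
Natural end conditions: m_0 = m_2 = 0.
Solving the tridiagonal system: m_0 = 0, m_1 = 3, m_2 = 0.
On [2, 3], p(t) = 3 - 11/2·(t - 2) + 0·(t - 2)² + 1/2·(t - 2)³.
With (t - 2) = 2/3: p(8/3) = -14/27.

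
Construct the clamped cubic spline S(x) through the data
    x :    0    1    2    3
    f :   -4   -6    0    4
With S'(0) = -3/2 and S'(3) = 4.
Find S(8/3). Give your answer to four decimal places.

2.8173

Let M_i = S''(x_i). Step sizes h_i = 1, 1, 1; slopes of the chords Δ_i = (y_(i+1) - y_i)/h_i = -2, 6, 4.
  1·M_0 + 4·M_1 + 1·M_2 = 6(Δ_1 - Δ_0) = 48
  1·M_1 + 4·M_2 + 1·M_3 = 6(Δ_2 - Δ_1) = -12
Clamped end conditions give two more equations: 2h_0·M_0 + h_0·M_1 = 6(Δ_0 - S'(0)) = -3 and h_2·M_2 + 2h_2·M_3 = 6(S'(3) - Δ_2) = 0.
Solving: M_0 = -146/15, M_1 = 247/15, M_2 = -122/15, M_3 = 61/15.
On [2, 3], S(x) = 0 + 181/30·(x - 2) - 61/15·(x - 2)² + 61/30·(x - 2)³.
With (x - 2) = 2/3: S(8/3) = 1141/405.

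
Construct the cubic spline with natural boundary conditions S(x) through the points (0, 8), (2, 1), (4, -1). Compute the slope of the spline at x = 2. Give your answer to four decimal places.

-2.2500

Write σ_i for S''(x_i). With h_i = 2, 2 and divided differences Δ_i = -7/2, -1, the continuity of S' gives the tridiagonal system
  2·σ_0 + 8·σ_1 + 2·σ_2 = 6(Δ_1 - Δ_0) = 15
Natural end conditions: σ_0 = σ_2 = 0.
Hence σ_0 = 0, σ_1 = 15/8, σ_2 = 0.
On [2, 4], S'(x) = b_1 + 2c_1·(x - 2) + 3d_1·(x - 2)² with b_1 = Δ_1 - h_1(2σ_1 + σ_2)/6 = -9/4, c_1 = σ_1/2 = 15/16, d_1 = (σ_2 - σ_1)/(6h_1) = -5/32. So S'(2) = -9/4.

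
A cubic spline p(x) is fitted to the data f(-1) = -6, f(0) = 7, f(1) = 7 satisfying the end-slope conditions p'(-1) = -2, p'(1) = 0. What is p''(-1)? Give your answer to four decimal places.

Put σ_i = p'' at the i-th knot. Here h = (1, 1) and Δ = (13, 0), so the interior equations h_(i-1)·σ_(i-1) + 2(h_(i-1)+h_i)·σ_i + h_i·σ_(i+1) = 6(Δ_i − Δ_(i-1)) read
  1·σ_0 + 4·σ_1 + 1·σ_2 = 6(Δ_1 - Δ_0) = -78
Clamped end conditions give two more equations: 2h_0·σ_0 + h_0·σ_1 = 6(Δ_0 - p'(-1)) = 90 and h_1·σ_1 + 2h_1·σ_2 = 6(p'(1) - Δ_1) = 0.
Solving: σ_0 = 131/2, σ_1 = -41, σ_2 = 41/2.

65.5000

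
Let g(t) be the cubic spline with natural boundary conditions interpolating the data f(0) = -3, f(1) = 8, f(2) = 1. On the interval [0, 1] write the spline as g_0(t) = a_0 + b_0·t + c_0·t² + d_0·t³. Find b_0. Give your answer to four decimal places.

15.5000

Put σ_i = g'' at the i-th knot. Here h = (1, 1) and Δ = (11, -7), so the interior equations h_(i-1)·σ_(i-1) + 2(h_(i-1)+h_i)·σ_i + h_i·σ_(i+1) = 6(Δ_i − Δ_(i-1)) read
  1·σ_0 + 4·σ_1 + 1·σ_2 = 6(Δ_1 - Δ_0) = -108
Natural end conditions: σ_0 = σ_2 = 0.
Solving: σ_0 = 0, σ_1 = -27, σ_2 = 0.
On [0, 1], with g_0(t) = a_0 + b_0·t + c_0·t² + d_0·t³: c_0 = σ_0/2 = 0, d_0 = (σ_1 - σ_0)/(6h_0) = -9/2, b_0 = Δ_0 - h_0(2σ_0 + σ_1)/6 = 31/2.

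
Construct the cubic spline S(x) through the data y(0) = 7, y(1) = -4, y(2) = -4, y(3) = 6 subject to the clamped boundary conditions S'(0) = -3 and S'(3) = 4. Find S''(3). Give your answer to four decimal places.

Write M_i for S''(x_i). With h_i = 1, 1, 1 and divided differences Δ_i = -11, 0, 10, the continuity of S' gives the tridiagonal system
  1·M_0 + 4·M_1 + 1·M_2 = 6(Δ_1 - Δ_0) = 66
  1·M_1 + 4·M_2 + 1·M_3 = 6(Δ_2 - Δ_1) = 60
Clamped end conditions give two more equations: 2h_0·M_0 + h_0·M_1 = 6(Δ_0 - S'(0)) = -48 and h_2·M_2 + 2h_2·M_3 = 6(S'(3) - Δ_2) = -36.
Forward elimination and back-substitution give M_0 = -518/15, M_1 = 316/15, M_2 = 244/15, M_3 = -392/15.

-26.1333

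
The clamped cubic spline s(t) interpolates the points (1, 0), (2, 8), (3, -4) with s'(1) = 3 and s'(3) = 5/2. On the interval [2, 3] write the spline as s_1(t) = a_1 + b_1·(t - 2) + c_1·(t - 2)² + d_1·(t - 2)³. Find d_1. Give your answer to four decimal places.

22.1250

With M_i denoting the second derivative at x_i, h_i = 1, 1, and Δ_i = (y_(i+1) − y_i)/h_i = 8, -12:
  1·M_0 + 4·M_1 + 1·M_2 = 6(Δ_1 - Δ_0) = -120
Clamped end conditions give two more equations: 2h_0·M_0 + h_0·M_1 = 6(Δ_0 - s'(1)) = 30 and h_1·M_1 + 2h_1·M_2 = 6(s'(3) - Δ_1) = 87.
Solving the tridiagonal system: M_0 = 179/4, M_1 = -119/2, M_2 = 293/4.
On [2, 3], with s_1(t) = a_1 + b_1·(t - 2) + c_1·(t - 2)² + d_1·(t - 2)³: c_1 = M_1/2 = -119/4, d_1 = (M_2 - M_1)/(6h_1) = 177/8, b_1 = Δ_1 - h_1(2M_1 + M_2)/6 = -35/8.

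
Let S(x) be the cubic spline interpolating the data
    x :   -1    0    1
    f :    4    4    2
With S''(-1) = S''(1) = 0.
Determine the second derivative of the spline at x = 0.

Let M_i = S''(x_i). Step sizes h_i = 1, 1; slopes of the chords Δ_i = (y_(i+1) - y_i)/h_i = 0, -2.
  1·M_0 + 4·M_1 + 1·M_2 = 6(Δ_1 - Δ_0) = -12
Natural end conditions: M_0 = M_2 = 0.
Solving: M_0 = 0, M_1 = -3, M_2 = 0.

-3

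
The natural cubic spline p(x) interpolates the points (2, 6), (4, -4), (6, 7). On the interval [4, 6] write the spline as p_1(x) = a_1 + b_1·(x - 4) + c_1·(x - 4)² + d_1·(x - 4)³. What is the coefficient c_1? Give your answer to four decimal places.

3.9375

Let M_i = p''(x_i). Step sizes h_i = 2, 2; slopes of the chords Δ_i = (y_(i+1) - y_i)/h_i = -5, 11/2.
  2·M_0 + 8·M_1 + 2·M_2 = 6(Δ_1 - Δ_0) = 63
Natural end conditions: M_0 = M_2 = 0.
Forward elimination and back-substitution give M_0 = 0, M_1 = 63/8, M_2 = 0.
On [4, 6], with p_1(x) = a_1 + b_1·(x - 4) + c_1·(x - 4)² + d_1·(x - 4)³: c_1 = M_1/2 = 63/16, d_1 = (M_2 - M_1)/(6h_1) = -21/32, b_1 = Δ_1 - h_1(2M_1 + M_2)/6 = 1/4.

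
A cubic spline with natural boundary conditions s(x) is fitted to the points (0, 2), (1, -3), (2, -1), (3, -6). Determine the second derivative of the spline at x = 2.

With σ_i denoting the second derivative at x_i, h_i = 1, 1, 1, and Δ_i = (y_(i+1) − y_i)/h_i = -5, 2, -5:
  1·σ_0 + 4·σ_1 + 1·σ_2 = 6(Δ_1 - Δ_0) = 42
  1·σ_1 + 4·σ_2 + 1·σ_3 = 6(Δ_2 - Δ_1) = -42
Natural end conditions: σ_0 = σ_3 = 0.
Hence σ_0 = 0, σ_1 = 14, σ_2 = -14, σ_3 = 0.

-14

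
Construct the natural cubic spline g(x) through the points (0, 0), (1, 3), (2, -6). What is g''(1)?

Write M_i for g''(x_i). With h_i = 1, 1 and divided differences Δ_i = 3, -9, the continuity of g' gives the tridiagonal system
  1·M_0 + 4·M_1 + 1·M_2 = 6(Δ_1 - Δ_0) = -72
Natural end conditions: M_0 = M_2 = 0.
Solving the tridiagonal system: M_0 = 0, M_1 = -18, M_2 = 0.

-18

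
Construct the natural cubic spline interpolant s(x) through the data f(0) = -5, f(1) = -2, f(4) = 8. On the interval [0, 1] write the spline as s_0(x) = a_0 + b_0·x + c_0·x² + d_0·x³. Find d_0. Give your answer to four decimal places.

0.0417

Put m_i = s'' at the i-th knot. Here h = (1, 3) and Δ = (3, 10/3), so the interior equations h_(i-1)·m_(i-1) + 2(h_(i-1)+h_i)·m_i + h_i·m_(i+1) = 6(Δ_i − Δ_(i-1)) read
  1·m_0 + 8·m_1 + 3·m_2 = 6(Δ_1 - Δ_0) = 2
Natural end conditions: m_0 = m_2 = 0.
Solving: m_0 = 0, m_1 = 1/4, m_2 = 0.
On [0, 1], with s_0(x) = a_0 + b_0·x + c_0·x² + d_0·x³: c_0 = m_0/2 = 0, d_0 = (m_1 - m_0)/(6h_0) = 1/24, b_0 = Δ_0 - h_0(2m_0 + m_1)/6 = 71/24.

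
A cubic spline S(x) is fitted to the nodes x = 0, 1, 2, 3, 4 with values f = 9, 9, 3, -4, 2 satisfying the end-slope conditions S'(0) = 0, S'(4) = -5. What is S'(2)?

-10

Put M_i = S'' at the i-th knot. Here h = (1, 1, 1, 1) and Δ = (0, -6, -7, 6), so the interior equations h_(i-1)·M_(i-1) + 2(h_(i-1)+h_i)·M_i + h_i·M_(i+1) = 6(Δ_i − Δ_(i-1)) read
  1·M_0 + 4·M_1 + 1·M_2 = 6(Δ_1 - Δ_0) = -36
  1·M_1 + 4·M_2 + 1·M_3 = 6(Δ_2 - Δ_1) = -6
  1·M_2 + 4·M_3 + 1·M_4 = 6(Δ_3 - Δ_2) = 78
Clamped end conditions give two more equations: 2h_0·M_0 + h_0·M_1 = 6(Δ_0 - S'(0)) = 0 and h_3·M_3 + 2h_3·M_4 = 6(S'(4) - Δ_3) = -66.
Forward elimination and back-substitution give M_0 = 4, M_1 = -8, M_2 = -8, M_3 = 34, M_4 = -50.
On [2, 3], S'(x) = b_2 + 2c_2·(x - 2) + 3d_2·(x - 2)² with b_2 = Δ_2 - h_2(2M_2 + M_3)/6 = -10, c_2 = M_2/2 = -4, d_2 = (M_3 - M_2)/(6h_2) = 7. So S'(2) = -10.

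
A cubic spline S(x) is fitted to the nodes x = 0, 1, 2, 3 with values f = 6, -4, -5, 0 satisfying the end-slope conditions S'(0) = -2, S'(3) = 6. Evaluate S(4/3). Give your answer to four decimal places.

-5.8148

Put σ_i = S'' at the i-th knot. Here h = (1, 1, 1) and Δ = (-10, -1, 5), so the interior equations h_(i-1)·σ_(i-1) + 2(h_(i-1)+h_i)·σ_i + h_i·σ_(i+1) = 6(Δ_i − Δ_(i-1)) read
  1·σ_0 + 4·σ_1 + 1·σ_2 = 6(Δ_1 - Δ_0) = 54
  1·σ_1 + 4·σ_2 + 1·σ_3 = 6(Δ_2 - Δ_1) = 36
Clamped end conditions give two more equations: 2h_0·σ_0 + h_0·σ_1 = 6(Δ_0 - S'(0)) = -48 and h_2·σ_2 + 2h_2·σ_3 = 6(S'(3) - Δ_2) = 6.
Solving: σ_0 = -104/3, σ_1 = 64/3, σ_2 = 10/3, σ_3 = 4/3.
On [1, 2], S(x) = -4 - 26/3·(x - 1) + 32/3·(x - 1)² - 3·(x - 1)³.
With (x - 1) = 1/3: S(4/3) = -157/27.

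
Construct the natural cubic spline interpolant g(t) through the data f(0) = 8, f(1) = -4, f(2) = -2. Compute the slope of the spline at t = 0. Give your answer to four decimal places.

With σ_i denoting the second derivative at x_i, h_i = 1, 1, and Δ_i = (y_(i+1) − y_i)/h_i = -12, 2:
  1·σ_0 + 4·σ_1 + 1·σ_2 = 6(Δ_1 - Δ_0) = 84
Natural end conditions: σ_0 = σ_2 = 0.
Solving the tridiagonal system: σ_0 = 0, σ_1 = 21, σ_2 = 0.
On [0, 1], g'(t) = b_0 + 2c_0·t + 3d_0·t² with b_0 = Δ_0 - h_0(2σ_0 + σ_1)/6 = -31/2, c_0 = σ_0/2 = 0, d_0 = (σ_1 - σ_0)/(6h_0) = 7/2. So g'(0) = -31/2.

-15.5000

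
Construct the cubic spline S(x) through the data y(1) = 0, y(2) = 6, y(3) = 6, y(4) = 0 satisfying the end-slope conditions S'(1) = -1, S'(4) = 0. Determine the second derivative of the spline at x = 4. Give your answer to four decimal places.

23.8667

Let σ_i = S''(x_i). Step sizes h_i = 1, 1, 1; slopes of the chords Δ_i = (y_(i+1) - y_i)/h_i = 6, 0, -6.
  1·σ_0 + 4·σ_1 + 1·σ_2 = 6(Δ_1 - Δ_0) = -36
  1·σ_1 + 4·σ_2 + 1·σ_3 = 6(Δ_2 - Δ_1) = -36
Clamped end conditions give two more equations: 2h_0·σ_0 + h_0·σ_1 = 6(Δ_0 - S'(1)) = 42 and h_2·σ_2 + 2h_2·σ_3 = 6(S'(4) - Δ_2) = 36.
Solving: σ_0 = 412/15, σ_1 = -194/15, σ_2 = -176/15, σ_3 = 358/15.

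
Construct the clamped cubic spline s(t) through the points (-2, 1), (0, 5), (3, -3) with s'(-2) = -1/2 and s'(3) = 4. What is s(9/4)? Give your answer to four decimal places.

-3.5008

Put σ_i = s'' at the i-th knot. Here h = (2, 3) and Δ = (2, -8/3), so the interior equations h_(i-1)·σ_(i-1) + 2(h_(i-1)+h_i)·σ_i + h_i·σ_(i+1) = 6(Δ_i − Δ_(i-1)) read
  2·σ_0 + 10·σ_1 + 3·σ_2 = 6(Δ_1 - Δ_0) = -28
Clamped end conditions give two more equations: 2h_0·σ_0 + h_0·σ_1 = 6(Δ_0 - s'(-2)) = 15 and h_1·σ_1 + 2h_1·σ_2 = 6(s'(3) - Δ_1) = 40.
Hence σ_0 = 149/20, σ_1 = -37/5, σ_2 = 311/30.
On [0, 3], s(t) = 5 - 9/20·t - 37/10·t² + 533/540·t³.
With t = 9/4: s(9/4) = -4481/1280.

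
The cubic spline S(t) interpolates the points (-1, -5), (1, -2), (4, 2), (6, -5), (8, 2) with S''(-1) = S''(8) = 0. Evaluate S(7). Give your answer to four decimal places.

With m_i denoting the second derivative at x_i, h_i = 2, 3, 2, 2, and Δ_i = (y_(i+1) − y_i)/h_i = 3/2, 4/3, -7/2, 7/2:
  2·m_0 + 10·m_1 + 3·m_2 = 6(Δ_1 - Δ_0) = -1
  3·m_1 + 10·m_2 + 2·m_3 = 6(Δ_2 - Δ_1) = -29
  2·m_2 + 8·m_3 + 2·m_4 = 6(Δ_3 - Δ_2) = 42
Natural end conditions: m_0 = m_4 = 0.
Forward elimination and back-substitution give m_0 = 0, m_1 = 109/86, m_2 = -196/43, m_3 = 1099/172, m_4 = 0.
On [6, 8], S(t) = -5 - 98/129·(t - 6) + 1099/344·(t - 6)² - 1099/2064·(t - 6)³.
With (t - 6) = 1: S(7) = -2131/688.

-3.0974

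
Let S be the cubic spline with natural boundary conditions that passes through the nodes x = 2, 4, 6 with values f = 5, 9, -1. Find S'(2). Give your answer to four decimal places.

Let M_i = S''(x_i). Step sizes h_i = 2, 2; slopes of the chords Δ_i = (y_(i+1) - y_i)/h_i = 2, -5.
  2·M_0 + 8·M_1 + 2·M_2 = 6(Δ_1 - Δ_0) = -42
Natural end conditions: M_0 = M_2 = 0.
Solving the tridiagonal system: M_0 = 0, M_1 = -21/4, M_2 = 0.
On [2, 4], S'(x) = b_0 + 2c_0·(x - 2) + 3d_0·(x - 2)² with b_0 = Δ_0 - h_0(2M_0 + M_1)/6 = 15/4, c_0 = M_0/2 = 0, d_0 = (M_1 - M_0)/(6h_0) = -7/16. So S'(2) = 15/4.

3.7500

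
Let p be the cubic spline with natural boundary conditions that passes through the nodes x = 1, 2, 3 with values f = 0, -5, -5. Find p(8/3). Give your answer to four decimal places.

With σ_i denoting the second derivative at x_i, h_i = 1, 1, and Δ_i = (y_(i+1) − y_i)/h_i = -5, 0:
  1·σ_0 + 4·σ_1 + 1·σ_2 = 6(Δ_1 - Δ_0) = 30
Natural end conditions: σ_0 = σ_2 = 0.
Hence σ_0 = 0, σ_1 = 15/2, σ_2 = 0.
On [2, 3], p(x) = -5 - 5/2·(x - 2) + 15/4·(x - 2)² - 5/4·(x - 2)³.
With (x - 2) = 2/3: p(8/3) = -145/27.

-5.3704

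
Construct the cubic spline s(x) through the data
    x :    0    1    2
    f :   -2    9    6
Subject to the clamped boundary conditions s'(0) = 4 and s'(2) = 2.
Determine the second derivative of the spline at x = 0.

41

With M_i denoting the second derivative at x_i, h_i = 1, 1, and Δ_i = (y_(i+1) − y_i)/h_i = 11, -3:
  1·M_0 + 4·M_1 + 1·M_2 = 6(Δ_1 - Δ_0) = -84
Clamped end conditions give two more equations: 2h_0·M_0 + h_0·M_1 = 6(Δ_0 - s'(0)) = 42 and h_1·M_1 + 2h_1·M_2 = 6(s'(2) - Δ_1) = 30.
Hence M_0 = 41, M_1 = -40, M_2 = 35.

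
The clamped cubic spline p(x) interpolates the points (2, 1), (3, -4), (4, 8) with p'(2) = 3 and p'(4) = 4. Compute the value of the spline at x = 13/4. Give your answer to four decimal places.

-1.8203

Write M_i for p''(x_i). With h_i = 1, 1 and divided differences Δ_i = -5, 12, the continuity of p' gives the tridiagonal system
  1·M_0 + 4·M_1 + 1·M_2 = 6(Δ_1 - Δ_0) = 102
Clamped end conditions give two more equations: 2h_0·M_0 + h_0·M_1 = 6(Δ_0 - p'(2)) = -48 and h_1·M_1 + 2h_1·M_2 = 6(p'(4) - Δ_1) = -48.
Solving the tridiagonal system: M_0 = -49, M_1 = 50, M_2 = -49.
On [3, 4], p(x) = -4 + 7/2·(x - 3) + 25·(x - 3)² - 33/2·(x - 3)³.
With (x - 3) = 1/4: p(13/4) = -233/128.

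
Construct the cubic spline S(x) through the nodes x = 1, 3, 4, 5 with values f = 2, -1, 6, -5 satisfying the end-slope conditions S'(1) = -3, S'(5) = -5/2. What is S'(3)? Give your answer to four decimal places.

With σ_i denoting the second derivative at x_i, h_i = 2, 1, 1, and Δ_i = (y_(i+1) − y_i)/h_i = -3/2, 7, -11:
  2·σ_0 + 6·σ_1 + 1·σ_2 = 6(Δ_1 - Δ_0) = 51
  1·σ_1 + 4·σ_2 + 1·σ_3 = 6(Δ_2 - Δ_1) = -108
Clamped end conditions give two more equations: 2h_0·σ_0 + h_0·σ_1 = 6(Δ_0 - S'(1)) = 9 and h_2·σ_2 + 2h_2·σ_3 = 6(S'(5) - Δ_2) = 51.
Solving the tridiagonal system: σ_0 = -74/11, σ_1 = 395/22, σ_2 = -476/11, σ_3 = 1037/22.
On [3, 4], S'(x) = b_1 + 2c_1·(x - 3) + 3d_1·(x - 3)² with b_1 = Δ_1 - h_1(2σ_1 + σ_2)/6 = 181/22, c_1 = σ_1/2 = 395/44, d_1 = (σ_2 - σ_1)/(6h_1) = -449/44. So S'(3) = 181/22.

8.2273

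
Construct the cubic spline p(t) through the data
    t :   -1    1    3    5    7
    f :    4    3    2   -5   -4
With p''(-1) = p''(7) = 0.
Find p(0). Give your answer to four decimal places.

3.2857

Put m_i = p'' at the i-th knot. Here h = (2, 2, 2, 2) and Δ = (-1/2, -1/2, -7/2, 1/2), so the interior equations h_(i-1)·m_(i-1) + 2(h_(i-1)+h_i)·m_i + h_i·m_(i+1) = 6(Δ_i − Δ_(i-1)) read
  2·m_0 + 8·m_1 + 2·m_2 = 6(Δ_1 - Δ_0) = 0
  2·m_1 + 8·m_2 + 2·m_3 = 6(Δ_2 - Δ_1) = -18
  2·m_2 + 8·m_3 + 2·m_4 = 6(Δ_3 - Δ_2) = 24
Natural end conditions: m_0 = m_4 = 0.
Solving the tridiagonal system: m_0 = 0, m_1 = 6/7, m_2 = -24/7, m_3 = 27/7, m_4 = 0.
On [-1, 1], p(t) = 4 - 11/14·(t + 1) + 0·(t + 1)² + 1/14·(t + 1)³.
With (t + 1) = 1: p(0) = 23/7.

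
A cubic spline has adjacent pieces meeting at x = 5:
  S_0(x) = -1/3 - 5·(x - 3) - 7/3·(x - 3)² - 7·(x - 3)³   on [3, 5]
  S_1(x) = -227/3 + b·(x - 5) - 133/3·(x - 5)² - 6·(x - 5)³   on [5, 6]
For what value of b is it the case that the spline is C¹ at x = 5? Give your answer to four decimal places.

S_0'(x) = -5 - 14/3·(x - 3) - 21·(x - 3)², so S_0'(5) = -295/3. On the right, S_1'(5) = b, so b = -295/3.

-98.3333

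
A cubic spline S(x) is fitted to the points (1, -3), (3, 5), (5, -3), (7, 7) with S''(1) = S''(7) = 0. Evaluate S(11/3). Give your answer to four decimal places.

2.6198

Put σ_i = S'' at the i-th knot. Here h = (2, 2, 2) and Δ = (4, -4, 5), so the interior equations h_(i-1)·σ_(i-1) + 2(h_(i-1)+h_i)·σ_i + h_i·σ_(i+1) = 6(Δ_i − Δ_(i-1)) read
  2·σ_0 + 8·σ_1 + 2·σ_2 = 6(Δ_1 - Δ_0) = -48
  2·σ_1 + 8·σ_2 + 2·σ_3 = 6(Δ_2 - Δ_1) = 54
Natural end conditions: σ_0 = σ_3 = 0.
Forward elimination and back-substitution give σ_0 = 0, σ_1 = -41/5, σ_2 = 44/5, σ_3 = 0.
On [3, 5], S(x) = 5 - 22/15·(x - 3) - 41/10·(x - 3)² + 17/12·(x - 3)³.
With (x - 3) = 2/3: S(11/3) = 1061/405.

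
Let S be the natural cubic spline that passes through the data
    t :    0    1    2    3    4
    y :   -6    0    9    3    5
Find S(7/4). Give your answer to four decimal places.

7.9411

With m_i denoting the second derivative at x_i, h_i = 1, 1, 1, 1, and Δ_i = (y_(i+1) − y_i)/h_i = 6, 9, -6, 2:
  1·m_0 + 4·m_1 + 1·m_2 = 6(Δ_1 - Δ_0) = 18
  1·m_1 + 4·m_2 + 1·m_3 = 6(Δ_2 - Δ_1) = -90
  1·m_2 + 4·m_3 + 1·m_4 = 6(Δ_3 - Δ_2) = 48
Natural end conditions: m_0 = m_4 = 0.
Forward elimination and back-substitution give m_0 = 0, m_1 = 339/28, m_2 = -213/7, m_3 = 549/28, m_4 = 0.
On [1, 2], S(t) = 0 + 281/28·(t - 1) + 339/56·(t - 1)² - 397/56·(t - 1)³.
With (t - 1) = 3/4: S(7/4) = 28461/3584.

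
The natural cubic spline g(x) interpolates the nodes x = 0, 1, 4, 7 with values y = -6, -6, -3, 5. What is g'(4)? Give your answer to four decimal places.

1.9540

Write M_i for g''(x_i). With h_i = 1, 3, 3 and divided differences Δ_i = 0, 1, 8/3, the continuity of g' gives the tridiagonal system
  1·M_0 + 8·M_1 + 3·M_2 = 6(Δ_1 - Δ_0) = 6
  3·M_1 + 12·M_2 + 3·M_3 = 6(Δ_2 - Δ_1) = 10
Natural end conditions: M_0 = M_3 = 0.
Solving the tridiagonal system: M_0 = 0, M_1 = 14/29, M_2 = 62/87, M_3 = 0.
On [4, 7], g'(x) = b_2 + 2c_2·(x - 4) + 3d_2·(x - 4)² with b_2 = Δ_2 - h_2(2M_2 + M_3)/6 = 170/87, c_2 = M_2/2 = 31/87, d_2 = (M_3 - M_2)/(6h_2) = -31/783. So g'(4) = 170/87.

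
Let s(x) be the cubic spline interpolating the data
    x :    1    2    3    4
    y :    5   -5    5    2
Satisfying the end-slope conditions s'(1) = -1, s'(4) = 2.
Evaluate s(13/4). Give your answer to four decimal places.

5.1406

Let M_i = s''(x_i). Step sizes h_i = 1, 1, 1; slopes of the chords Δ_i = (y_(i+1) - y_i)/h_i = -10, 10, -3.
  1·M_0 + 4·M_1 + 1·M_2 = 6(Δ_1 - Δ_0) = 120
  1·M_1 + 4·M_2 + 1·M_3 = 6(Δ_2 - Δ_1) = -78
Clamped end conditions give two more equations: 2h_0·M_0 + h_0·M_1 = 6(Δ_0 - s'(1)) = -54 and h_2·M_2 + 2h_2·M_3 = 6(s'(4) - Δ_2) = 30.
Solving: M_0 = -54, M_1 = 54, M_2 = -42, M_3 = 36.
On [3, 4], s(x) = 5 + 5·(x - 3) - 21·(x - 3)² + 13·(x - 3)³.
With (x - 3) = 1/4: s(13/4) = 329/64.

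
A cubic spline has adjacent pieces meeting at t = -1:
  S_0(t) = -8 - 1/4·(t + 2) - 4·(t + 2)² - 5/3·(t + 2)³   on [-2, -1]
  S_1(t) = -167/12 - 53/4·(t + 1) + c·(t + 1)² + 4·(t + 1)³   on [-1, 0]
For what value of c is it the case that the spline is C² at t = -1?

-9

S_0''(t) = -8 - 10·(t + 2), so S_0''(-1) = -18. On the right, S_1''(-1) = 2c, so c = -9.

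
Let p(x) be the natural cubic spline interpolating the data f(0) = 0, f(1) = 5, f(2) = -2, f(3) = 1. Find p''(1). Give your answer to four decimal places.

-23.2000

With σ_i denoting the second derivative at x_i, h_i = 1, 1, 1, and Δ_i = (y_(i+1) − y_i)/h_i = 5, -7, 3:
  1·σ_0 + 4·σ_1 + 1·σ_2 = 6(Δ_1 - Δ_0) = -72
  1·σ_1 + 4·σ_2 + 1·σ_3 = 6(Δ_2 - Δ_1) = 60
Natural end conditions: σ_0 = σ_3 = 0.
Solving: σ_0 = 0, σ_1 = -116/5, σ_2 = 104/5, σ_3 = 0.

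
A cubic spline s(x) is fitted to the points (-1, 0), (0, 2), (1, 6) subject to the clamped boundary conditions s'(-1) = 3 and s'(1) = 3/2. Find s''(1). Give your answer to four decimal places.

With M_i denoting the second derivative at x_i, h_i = 1, 1, and Δ_i = (y_(i+1) − y_i)/h_i = 2, 4:
  1·M_0 + 4·M_1 + 1·M_2 = 6(Δ_1 - Δ_0) = 12
Clamped end conditions give two more equations: 2h_0·M_0 + h_0·M_1 = 6(Δ_0 - s'(-1)) = -6 and h_1·M_1 + 2h_1·M_2 = 6(s'(1) - Δ_1) = -15.
Solving: M_0 = -27/4, M_1 = 15/2, M_2 = -45/4.

-11.2500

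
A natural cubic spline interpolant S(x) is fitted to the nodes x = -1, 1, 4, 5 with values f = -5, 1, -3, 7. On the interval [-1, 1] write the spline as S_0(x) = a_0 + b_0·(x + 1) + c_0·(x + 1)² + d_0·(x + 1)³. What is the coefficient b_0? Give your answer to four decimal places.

4.9343

Let M_i = S''(x_i). Step sizes h_i = 2, 3, 1; slopes of the chords Δ_i = (y_(i+1) - y_i)/h_i = 3, -4/3, 10.
  2·M_0 + 10·M_1 + 3·M_2 = 6(Δ_1 - Δ_0) = -26
  3·M_1 + 8·M_2 + 1·M_3 = 6(Δ_2 - Δ_1) = 68
Natural end conditions: M_0 = M_3 = 0.
Solving the tridiagonal system: M_0 = 0, M_1 = -412/71, M_2 = 758/71, M_3 = 0.
On [-1, 1], with S_0(x) = a_0 + b_0·(x + 1) + c_0·(x + 1)² + d_0·(x + 1)³: c_0 = M_0/2 = 0, d_0 = (M_1 - M_0)/(6h_0) = -103/213, b_0 = Δ_0 - h_0(2M_0 + M_1)/6 = 1051/213.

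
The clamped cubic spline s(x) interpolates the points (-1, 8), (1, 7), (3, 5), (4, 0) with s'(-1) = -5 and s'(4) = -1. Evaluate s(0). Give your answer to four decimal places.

5.8804

Write m_i for s''(x_i). With h_i = 2, 2, 1 and divided differences Δ_i = -1/2, -1, -5, the continuity of s' gives the tridiagonal system
  2·m_0 + 8·m_1 + 2·m_2 = 6(Δ_1 - Δ_0) = -3
  2·m_1 + 6·m_2 + 1·m_3 = 6(Δ_2 - Δ_1) = -24
Clamped end conditions give two more equations: 2h_0·m_0 + h_0·m_1 = 6(Δ_0 - s'(-1)) = 27 and h_2·m_2 + 2h_2·m_3 = 6(s'(4) - Δ_2) = 24.
Solving the tridiagonal system: m_0 = 323/46, m_1 = -25/46, m_2 = -146/23, m_3 = 349/23.
On [-1, 1], s(x) = 8 - 5·(x + 1) + 323/92·(x + 1)² - 29/46·(x + 1)³.
With (x + 1) = 1: s(0) = 541/92.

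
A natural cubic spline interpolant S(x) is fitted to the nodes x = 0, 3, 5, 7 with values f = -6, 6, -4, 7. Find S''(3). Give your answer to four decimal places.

Write m_i for S''(x_i). With h_i = 3, 2, 2 and divided differences Δ_i = 4, -5, 11/2, the continuity of S' gives the tridiagonal system
  3·m_0 + 10·m_1 + 2·m_2 = 6(Δ_1 - Δ_0) = -54
  2·m_1 + 8·m_2 + 2·m_3 = 6(Δ_2 - Δ_1) = 63
Natural end conditions: m_0 = m_3 = 0.
Forward elimination and back-substitution give m_0 = 0, m_1 = -279/38, m_2 = 369/38, m_3 = 0.

-7.3421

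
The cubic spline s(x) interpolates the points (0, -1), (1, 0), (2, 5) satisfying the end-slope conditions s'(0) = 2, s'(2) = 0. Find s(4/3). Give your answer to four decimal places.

With M_i denoting the second derivative at x_i, h_i = 1, 1, and Δ_i = (y_(i+1) − y_i)/h_i = 1, 5:
  1·M_0 + 4·M_1 + 1·M_2 = 6(Δ_1 - Δ_0) = 24
Clamped end conditions give two more equations: 2h_0·M_0 + h_0·M_1 = 6(Δ_0 - s'(0)) = -6 and h_1·M_1 + 2h_1·M_2 = 6(s'(2) - Δ_1) = -30.
Forward elimination and back-substitution give M_0 = -10, M_1 = 14, M_2 = -22.
On [1, 2], s(x) = 0 + 4·(x - 1) + 7·(x - 1)² - 6·(x - 1)³.
With (x - 1) = 1/3: s(4/3) = 17/9.

1.8889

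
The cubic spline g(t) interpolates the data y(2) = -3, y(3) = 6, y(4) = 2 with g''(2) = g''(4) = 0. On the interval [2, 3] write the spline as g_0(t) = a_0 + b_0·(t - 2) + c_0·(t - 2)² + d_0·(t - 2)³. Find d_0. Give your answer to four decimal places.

Let σ_i = g''(x_i). Step sizes h_i = 1, 1; slopes of the chords Δ_i = (y_(i+1) - y_i)/h_i = 9, -4.
  1·σ_0 + 4·σ_1 + 1·σ_2 = 6(Δ_1 - Δ_0) = -78
Natural end conditions: σ_0 = σ_2 = 0.
Solving: σ_0 = 0, σ_1 = -39/2, σ_2 = 0.
On [2, 3], with g_0(t) = a_0 + b_0·(t - 2) + c_0·(t - 2)² + d_0·(t - 2)³: c_0 = σ_0/2 = 0, d_0 = (σ_1 - σ_0)/(6h_0) = -13/4, b_0 = Δ_0 - h_0(2σ_0 + σ_1)/6 = 49/4.

-3.2500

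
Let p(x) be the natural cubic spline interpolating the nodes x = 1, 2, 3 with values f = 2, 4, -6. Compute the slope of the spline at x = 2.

Put m_i = p'' at the i-th knot. Here h = (1, 1) and Δ = (2, -10), so the interior equations h_(i-1)·m_(i-1) + 2(h_(i-1)+h_i)·m_i + h_i·m_(i+1) = 6(Δ_i − Δ_(i-1)) read
  1·m_0 + 4·m_1 + 1·m_2 = 6(Δ_1 - Δ_0) = -72
Natural end conditions: m_0 = m_2 = 0.
Solving the tridiagonal system: m_0 = 0, m_1 = -18, m_2 = 0.
On [2, 3], p'(x) = b_1 + 2c_1·(x - 2) + 3d_1·(x - 2)² with b_1 = Δ_1 - h_1(2m_1 + m_2)/6 = -4, c_1 = m_1/2 = -9, d_1 = (m_2 - m_1)/(6h_1) = 3. So p'(2) = -4.

-4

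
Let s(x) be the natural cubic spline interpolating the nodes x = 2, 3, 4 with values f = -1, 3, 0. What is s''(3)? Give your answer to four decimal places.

-10.5000

Let M_i = s''(x_i). Step sizes h_i = 1, 1; slopes of the chords Δ_i = (y_(i+1) - y_i)/h_i = 4, -3.
  1·M_0 + 4·M_1 + 1·M_2 = 6(Δ_1 - Δ_0) = -42
Natural end conditions: M_0 = M_2 = 0.
Solving: M_0 = 0, M_1 = -21/2, M_2 = 0.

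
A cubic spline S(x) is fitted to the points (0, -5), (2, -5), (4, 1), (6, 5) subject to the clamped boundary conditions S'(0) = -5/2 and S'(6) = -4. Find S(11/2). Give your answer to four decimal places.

Let M_i = S''(x_i). Step sizes h_i = 2, 2, 2; slopes of the chords Δ_i = (y_(i+1) - y_i)/h_i = 0, 3, 2.
  2·M_0 + 8·M_1 + 2·M_2 = 6(Δ_1 - Δ_0) = 18
  2·M_1 + 8·M_2 + 2·M_3 = 6(Δ_2 - Δ_1) = -6
Clamped end conditions give two more equations: 2h_0·M_0 + h_0·M_1 = 6(Δ_0 - S'(0)) = 15 and h_2·M_2 + 2h_2·M_3 = 6(S'(6) - Δ_2) = -36.
Solving the tridiagonal system: M_0 = 16/5, M_1 = 11/10, M_2 = 7/5, M_3 = -97/10.
On [4, 6], S(x) = 1 + 43/10·(x - 4) + 7/10·(x - 4)² - 37/40·(x - 4)³.
With (x - 4) = 3/2: S(11/2) = 1889/320.

5.9031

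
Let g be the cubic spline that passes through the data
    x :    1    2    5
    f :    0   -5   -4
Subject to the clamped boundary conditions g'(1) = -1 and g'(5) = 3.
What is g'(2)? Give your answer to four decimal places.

-5.5000

Write m_i for g''(x_i). With h_i = 1, 3 and divided differences Δ_i = -5, 1/3, the continuity of g' gives the tridiagonal system
  1·m_0 + 8·m_1 + 3·m_2 = 6(Δ_1 - Δ_0) = 32
Clamped end conditions give two more equations: 2h_0·m_0 + h_0·m_1 = 6(Δ_0 - g'(1)) = -24 and h_1·m_1 + 2h_1·m_2 = 6(g'(5) - Δ_1) = 16.
Hence m_0 = -15, m_1 = 6, m_2 = -1/3.
On [2, 5], g'(x) = b_1 + 2c_1·(x - 2) + 3d_1·(x - 2)² with b_1 = Δ_1 - h_1(2m_1 + m_2)/6 = -11/2, c_1 = m_1/2 = 3, d_1 = (m_2 - m_1)/(6h_1) = -19/54. So g'(2) = -11/2.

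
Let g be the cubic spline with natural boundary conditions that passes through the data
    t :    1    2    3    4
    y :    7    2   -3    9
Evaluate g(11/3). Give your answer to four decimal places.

3.6568

Write σ_i for g''(x_i). With h_i = 1, 1, 1 and divided differences Δ_i = -5, -5, 12, the continuity of g' gives the tridiagonal system
  1·σ_0 + 4·σ_1 + 1·σ_2 = 6(Δ_1 - Δ_0) = 0
  1·σ_1 + 4·σ_2 + 1·σ_3 = 6(Δ_2 - Δ_1) = 102
Natural end conditions: σ_0 = σ_3 = 0.
Solving the tridiagonal system: σ_0 = 0, σ_1 = -34/5, σ_2 = 136/5, σ_3 = 0.
On [3, 4], g(t) = -3 + 44/15·(t - 3) + 68/5·(t - 3)² - 68/15·(t - 3)³.
With (t - 3) = 2/3: g(11/3) = 1481/405.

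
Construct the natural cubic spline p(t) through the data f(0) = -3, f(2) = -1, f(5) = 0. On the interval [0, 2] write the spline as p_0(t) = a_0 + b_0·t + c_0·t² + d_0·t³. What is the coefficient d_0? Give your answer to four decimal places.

Write σ_i for p''(x_i). With h_i = 2, 3 and divided differences Δ_i = 1, 1/3, the continuity of p' gives the tridiagonal system
  2·σ_0 + 10·σ_1 + 3·σ_2 = 6(Δ_1 - Δ_0) = -4
Natural end conditions: σ_0 = σ_2 = 0.
Solving the tridiagonal system: σ_0 = 0, σ_1 = -2/5, σ_2 = 0.
On [0, 2], with p_0(t) = a_0 + b_0·t + c_0·t² + d_0·t³: c_0 = σ_0/2 = 0, d_0 = (σ_1 - σ_0)/(6h_0) = -1/30, b_0 = Δ_0 - h_0(2σ_0 + σ_1)/6 = 17/15.

-0.0333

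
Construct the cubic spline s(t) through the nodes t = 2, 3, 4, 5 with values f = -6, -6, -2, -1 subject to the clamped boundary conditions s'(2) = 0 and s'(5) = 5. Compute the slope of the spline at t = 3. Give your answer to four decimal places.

2.5333

With M_i denoting the second derivative at x_i, h_i = 1, 1, 1, and Δ_i = (y_(i+1) − y_i)/h_i = 0, 4, 1:
  1·M_0 + 4·M_1 + 1·M_2 = 6(Δ_1 - Δ_0) = 24
  1·M_1 + 4·M_2 + 1·M_3 = 6(Δ_2 - Δ_1) = -18
Clamped end conditions give two more equations: 2h_0·M_0 + h_0·M_1 = 6(Δ_0 - s'(2)) = 0 and h_2·M_2 + 2h_2·M_3 = 6(s'(5) - Δ_2) = 24.
Solving the tridiagonal system: M_0 = -76/15, M_1 = 152/15, M_2 = -172/15, M_3 = 266/15.
On [3, 4], s'(t) = b_1 + 2c_1·(t - 3) + 3d_1·(t - 3)² with b_1 = Δ_1 - h_1(2M_1 + M_2)/6 = 38/15, c_1 = M_1/2 = 76/15, d_1 = (M_2 - M_1)/(6h_1) = -18/5. So s'(3) = 38/15.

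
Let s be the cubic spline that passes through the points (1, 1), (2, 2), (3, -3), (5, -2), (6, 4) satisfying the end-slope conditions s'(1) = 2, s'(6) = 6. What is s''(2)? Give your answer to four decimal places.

-11.1719

Put m_i = s'' at the i-th knot. Here h = (1, 1, 2, 1) and Δ = (1, -5, 1/2, 6), so the interior equations h_(i-1)·m_(i-1) + 2(h_(i-1)+h_i)·m_i + h_i·m_(i+1) = 6(Δ_i − Δ_(i-1)) read
  1·m_0 + 4·m_1 + 1·m_2 = 6(Δ_1 - Δ_0) = -36
  1·m_1 + 6·m_2 + 2·m_3 = 6(Δ_2 - Δ_1) = 33
  2·m_2 + 6·m_3 + 1·m_4 = 6(Δ_3 - Δ_2) = 33
Clamped end conditions give two more equations: 2h_0·m_0 + h_0·m_1 = 6(Δ_0 - s'(1)) = -6 and h_3·m_3 + 2h_3·m_4 = 6(s'(6) - Δ_3) = 0.
Solving the tridiagonal system: m_0 = 331/128, m_1 = -715/64, m_2 = 781/128, m_3 = 121/32, m_4 = -121/64.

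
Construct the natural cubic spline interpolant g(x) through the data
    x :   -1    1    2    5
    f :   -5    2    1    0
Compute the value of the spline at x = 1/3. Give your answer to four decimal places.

Write M_i for g''(x_i). With h_i = 2, 1, 3 and divided differences Δ_i = 7/2, -1, -1/3, the continuity of g' gives the tridiagonal system
  2·M_0 + 6·M_1 + 1·M_2 = 6(Δ_1 - Δ_0) = -27
  1·M_1 + 8·M_2 + 3·M_3 = 6(Δ_2 - Δ_1) = 4
Natural end conditions: M_0 = M_3 = 0.
Forward elimination and back-substitution give M_0 = 0, M_1 = -220/47, M_2 = 51/47, M_3 = 0.
On [-1, 1], g(x) = -5 + 1427/282·(x + 1) + 0·(x + 1)² - 55/141·(x + 1)³.
With (x + 1) = 4/3: g(1/3) = 3131/3807.

0.8224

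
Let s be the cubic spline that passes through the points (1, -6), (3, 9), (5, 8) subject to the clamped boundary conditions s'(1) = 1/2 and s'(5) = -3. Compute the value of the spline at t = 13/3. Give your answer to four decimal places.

Write m_i for s''(x_i). With h_i = 2, 2 and divided differences Δ_i = 15/2, -1/2, the continuity of s' gives the tridiagonal system
  2·m_0 + 8·m_1 + 2·m_2 = 6(Δ_1 - Δ_0) = -48
Clamped end conditions give two more equations: 2h_0·m_0 + h_0·m_1 = 6(Δ_0 - s'(1)) = 42 and h_1·m_1 + 2h_1·m_2 = 6(s'(5) - Δ_1) = -15.
Solving: m_0 = 125/8, m_1 = -41/4, m_2 = 11/8.
On [3, 5], s(t) = 9 + 47/8·(t - 3) - 41/8·(t - 3)² + 31/32·(t - 3)³.
With (t - 3) = 4/3: s(13/3) = 541/54.

10.0185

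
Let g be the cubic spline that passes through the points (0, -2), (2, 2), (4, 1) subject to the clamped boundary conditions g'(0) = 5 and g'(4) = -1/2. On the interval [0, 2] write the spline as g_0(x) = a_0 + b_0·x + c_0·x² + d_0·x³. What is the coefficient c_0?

-2

Put m_i = g'' at the i-th knot. Here h = (2, 2) and Δ = (2, -1/2), so the interior equations h_(i-1)·m_(i-1) + 2(h_(i-1)+h_i)·m_i + h_i·m_(i+1) = 6(Δ_i − Δ_(i-1)) read
  2·m_0 + 8·m_1 + 2·m_2 = 6(Δ_1 - Δ_0) = -15
Clamped end conditions give two more equations: 2h_0·m_0 + h_0·m_1 = 6(Δ_0 - g'(0)) = -18 and h_1·m_1 + 2h_1·m_2 = 6(g'(4) - Δ_1) = 0.
Solving: m_0 = -4, m_1 = -1, m_2 = 1/2.
On [0, 2], with g_0(x) = a_0 + b_0·x + c_0·x² + d_0·x³: c_0 = m_0/2 = -2, d_0 = (m_1 - m_0)/(6h_0) = 1/4, b_0 = Δ_0 - h_0(2m_0 + m_1)/6 = 5.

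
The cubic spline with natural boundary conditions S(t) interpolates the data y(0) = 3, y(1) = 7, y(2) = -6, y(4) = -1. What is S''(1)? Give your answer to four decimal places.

-30.6522

Write σ_i for S''(x_i). With h_i = 1, 1, 2 and divided differences Δ_i = 4, -13, 5/2, the continuity of S' gives the tridiagonal system
  1·σ_0 + 4·σ_1 + 1·σ_2 = 6(Δ_1 - Δ_0) = -102
  1·σ_1 + 6·σ_2 + 2·σ_3 = 6(Δ_2 - Δ_1) = 93
Natural end conditions: σ_0 = σ_3 = 0.
Solving the tridiagonal system: σ_0 = 0, σ_1 = -705/23, σ_2 = 474/23, σ_3 = 0.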